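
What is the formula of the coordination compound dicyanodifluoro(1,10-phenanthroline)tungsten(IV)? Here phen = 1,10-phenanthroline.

[W(CN)2F2(phen)]

Ligands: 2 cyano (CN, -1), 2 fluoro (F, -1), 1 1,10-phenanthroline (phen, neutral). Ligand charge sum = -4.
With W in oxidation state +4, the complex ion is [W...].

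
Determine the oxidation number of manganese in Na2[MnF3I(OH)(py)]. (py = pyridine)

+3

2 sodium outside the brackets (+1 each) → the complex ion is 2−.
Ligand charges: 1×py neutral; 1×OH = -1; 3×F = -3; 1×I = -1; sum -5.
Mn + (-5) = 2− ⇒ Mn is +3.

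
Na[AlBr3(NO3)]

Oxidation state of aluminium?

1 sodium outside the brackets (+1 each) → the complex ion is 1−.
Ligand charges: 3×Br = -3; 1×NO3 = -1; sum -4.
Al + (-4) = 1− ⇒ Al is +3.

+3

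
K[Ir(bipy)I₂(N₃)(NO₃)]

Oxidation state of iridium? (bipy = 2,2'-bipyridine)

+3

1 potassium outside the brackets (+1 each) → the complex ion is 1−.
Ligand charges: 1×N3 = -1; 1×NO3 = -1; 2×I = -2; 1×bipy neutral; sum -4.
Ir + (-4) = 1− ⇒ Ir is +3.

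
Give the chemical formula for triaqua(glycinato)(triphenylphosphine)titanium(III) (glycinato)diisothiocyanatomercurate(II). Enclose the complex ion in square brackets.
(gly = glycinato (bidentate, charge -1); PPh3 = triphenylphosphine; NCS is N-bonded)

Cation [Ti…]: ligand charges -1, Ti(III) ⇒ ion charge 2+.
Anion [Hg…]: ligand charges -3, Hg(II) ⇒ ion charge 1−.
One 2+ cation requires 2 of the 1− anion.

[Ti(gly)(H2O)3(PPh3)][Hg(gly)(NCS)2]2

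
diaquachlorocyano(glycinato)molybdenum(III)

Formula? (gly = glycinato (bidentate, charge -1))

Ligands: 1 chloro (Cl, -1), 1 glycinato (gly, -1), 2 aqua (H2O, neutral), 1 cyano (CN, -1). Ligand charge sum = -3.
With Mo in oxidation state +3, the complex ion is [Mo...].

[MoCl(CN)(gly)(H2O)2]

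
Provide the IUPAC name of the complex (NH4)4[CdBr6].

ammonium hexabromocadmate(II)

The 4 ammonium counter-ions carry a total charge of +4, so each complex ion is 4−.
Ligand charges: 6×bromo (-1 each); total -6. So Cd + (-6) = 4−, giving Cd = +2.
The complex ion is anionic, so cadmium takes the -ate form cadmate(II).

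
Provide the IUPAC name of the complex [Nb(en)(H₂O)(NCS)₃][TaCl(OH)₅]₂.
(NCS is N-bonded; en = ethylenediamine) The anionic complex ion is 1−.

The complex anion is given as 1−; its ligand charges sum to -6, so Ta = +5.
With 2 anions per cation, the cation must be 2×1 = 2+.
Cation: ligand charges sum to -3; for the ion to be 2+, Nb = +5.

aqua(ethylenediamine)triisothiocyanatoniobium(V) chloropentahydroxotantalate(V)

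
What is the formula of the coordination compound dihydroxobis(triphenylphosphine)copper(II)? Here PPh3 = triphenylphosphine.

Ligands: 2 hydroxo (OH, -1), 2 triphenylphosphine (PPh3, neutral). Ligand charge sum = -2.
With Cu in oxidation state +2, the complex ion is [Cu...].

[Cu(OH)2(PPh3)2]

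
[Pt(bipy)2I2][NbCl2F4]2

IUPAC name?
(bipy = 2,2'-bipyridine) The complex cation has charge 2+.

bis(2,2'-bipyridine)diiodoplatinum(IV) dichlorotetrafluoroniobate(V)

Both ions are complex: the cation is named first with the plain metal name, the anion second with the -ate form; each ion's ligands are alphabetised independently.
The complex cation is given as 2+; its ligand charges sum to -2, so Pt = +4.
With 2 anions per cation, each anion must be 2/2 = 1−.
Anion: ligand charges sum to -6; for the ion to be 1−, Nb = +5.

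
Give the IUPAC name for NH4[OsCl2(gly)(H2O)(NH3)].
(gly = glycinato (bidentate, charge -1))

The 1 ammonium counter-ion carries a total charge of +1, so each complex ion is 1−.
Ligand charges: 1×ammine (neutral), 1×glycinato (-1 each), 1×aqua (neutral), 2×chloro (-1 each); total -3. So Os + (-3) = 1−, giving Os = +2.
Ligands are named alphabetically: ammine before aqua before chloro before glycinato.
The complex ion is anionic, so osmium takes the -ate form osmate(II).

ammonium ammineaquadichloro(glycinato)osmate(II)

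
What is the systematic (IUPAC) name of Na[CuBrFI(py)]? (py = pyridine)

The 1 sodium counter-ion carries a total charge of +1, so each complex ion is 1−.
Ligand charges: 1×bromo (-1 each), 1×pyridine (neutral), 1×iodo (-1 each), 1×fluoro (-1 each); total -3. So Cu + (-3) = 1−, giving Cu = +2.
Ligands are named alphabetically: bromo before fluoro before iodo before pyridine.
The complex ion is anionic, so copper takes the -ate form cuprate(II).

sodium bromofluoroiodo(pyridine)cuprate(II)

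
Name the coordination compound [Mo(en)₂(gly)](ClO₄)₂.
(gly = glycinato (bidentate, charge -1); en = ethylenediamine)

bis(ethylenediamine)(glycinato)molybdenum(III) perchlorate

The 2 perchlorate counter-ions carry a total charge of -2, so each complex ion is 2+.
Ligand charges: 1×glycinato (-1 each), 2×ethylenediamine (neutral); total -1. So Mo + (-1) = 2+, giving Mo = +3.
Ligands are named alphabetically: ethylenediamine before glycinato.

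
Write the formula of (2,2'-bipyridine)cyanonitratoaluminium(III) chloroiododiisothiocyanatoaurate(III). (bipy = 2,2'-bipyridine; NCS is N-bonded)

Cation [Al…]: ligand charges -2, Al(III) ⇒ ion charge 1+.
Anion [Au…]: ligand charges -4, Au(III) ⇒ ion charge 1−.
One 1+ cation balances one 1− anion.

[Al(bipy)(CN)(NO3)][AuClI(NCS)2]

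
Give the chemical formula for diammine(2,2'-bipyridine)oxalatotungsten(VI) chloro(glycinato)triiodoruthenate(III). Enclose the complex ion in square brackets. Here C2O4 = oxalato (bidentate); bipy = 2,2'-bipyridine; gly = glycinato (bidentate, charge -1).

Cation [W…]: ligand charges -2, W(VI) ⇒ ion charge 4+.
Anion [Ru…]: ligand charges -5, Ru(III) ⇒ ion charge 2−.

[W(bipy)(C2O4)(NH3)2][RuCl(gly)I3]2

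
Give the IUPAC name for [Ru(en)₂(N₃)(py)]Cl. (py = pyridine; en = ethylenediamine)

azidobis(ethylenediamine)(pyridine)ruthenium(II) chloride

The 1 chloride counter-ion carries a total charge of -1, so each complex ion is 1+.
Ligand charges: 1×azido (-1 each), 1×pyridine (neutral), 2×ethylenediamine (neutral); total -1. So Ru + (-1) = 1+, giving Ru = +2.
Ligands are named alphabetically: azido before ethylenediamine before pyridine.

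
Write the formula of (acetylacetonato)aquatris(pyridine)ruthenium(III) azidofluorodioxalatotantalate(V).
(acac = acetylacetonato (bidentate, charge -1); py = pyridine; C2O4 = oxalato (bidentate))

Cation [Ru…]: ligand charges -1, Ru(III) ⇒ ion charge 2+.
Anion [Ta…]: ligand charges -6, Ta(V) ⇒ ion charge 1−.
One 2+ cation requires 2 of the 1− anion.

[Ru(acac)(H2O)(py)3][Ta(C2O4)2F(N3)]2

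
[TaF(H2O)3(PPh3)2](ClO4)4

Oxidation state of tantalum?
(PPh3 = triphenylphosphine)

4 perchlorate outside the brackets (-1 each) → the complex ion is 4+.
Ligand charges: 3×H2O neutral; 1×F = -1; 2×PPh3 neutral; sum -1.
Ta + (-1) = 4+ ⇒ Ta is +5.

+5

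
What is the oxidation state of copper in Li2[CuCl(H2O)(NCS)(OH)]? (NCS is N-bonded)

2 lithium outside the brackets (+1 each) → the complex ion is 2−.
Ligand charges: 1×H2O neutral; 1×Cl = -1; 1×NCS = -1; 1×OH = -1; sum -3.
Cu + (-3) = 2− ⇒ Cu is +1.

+1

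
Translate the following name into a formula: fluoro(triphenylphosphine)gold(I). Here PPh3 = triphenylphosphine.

Ligands: 1 triphenylphosphine (PPh3, neutral), 1 fluoro (F, -1). Ligand charge sum = -1.
With Au in oxidation state +1, the complex ion is [Au...].

[AuF(PPh3)]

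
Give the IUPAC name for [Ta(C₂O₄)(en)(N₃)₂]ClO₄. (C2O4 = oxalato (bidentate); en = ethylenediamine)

The 1 perchlorate counter-ion carries a total charge of -1, so each complex ion is 1+.
Ligand charges: 2×azido (-1 each), 1×oxalato (-2 each), 1×ethylenediamine (neutral); total -4. So Ta + (-4) = 1+, giving Ta = +5.
Ligands are named alphabetically: azido before ethylenediamine before oxalato.

diazido(ethylenediamine)oxalatotantalum(V) perchlorate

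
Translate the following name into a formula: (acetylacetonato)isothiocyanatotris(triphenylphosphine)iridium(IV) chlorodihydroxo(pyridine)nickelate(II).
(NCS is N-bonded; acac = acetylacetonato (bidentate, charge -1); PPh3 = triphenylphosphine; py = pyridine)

[Ir(acac)(NCS)(PPh3)3][NiCl(OH)2(py)]2

Cation [Ir…]: ligand charges -2, Ir(IV) ⇒ ion charge 2+.
Anion [Ni…]: ligand charges -3, Ni(II) ⇒ ion charge 1−.
One 2+ cation requires 2 of the 1− anion.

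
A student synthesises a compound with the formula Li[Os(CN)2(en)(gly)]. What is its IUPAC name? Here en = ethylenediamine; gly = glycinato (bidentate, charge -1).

The 1 lithium counter-ion carries a total charge of +1, so each complex ion is 1−.
Ligand charges: 2×cyano (-1 each), 1×ethylenediamine (neutral), 1×glycinato (-1 each); total -3. So Os + (-3) = 1−, giving Os = +2.
Ligands are named alphabetically: cyano before ethylenediamine before glycinato.
The complex ion is anionic, so osmium takes the -ate form osmate(II).

lithium dicyano(ethylenediamine)(glycinato)osmate(II)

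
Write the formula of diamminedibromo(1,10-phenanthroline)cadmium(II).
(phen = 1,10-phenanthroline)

[CdBr2(NH3)2(phen)]

Ligands: 2 ammine (NH3, neutral), 1 1,10-phenanthroline (phen, neutral), 2 bromo (Br, -1). Ligand charge sum = -2.
With Cd in oxidation state +2, the complex ion is [Cd...].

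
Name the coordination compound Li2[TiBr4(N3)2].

The 2 lithium counter-ions carry a total charge of +2, so each complex ion is 2−.
Ligand charges: 4×bromo (-1 each), 2×azido (-1 each); total -6. So Ti + (-6) = 2−, giving Ti = +4.
Ligands are named alphabetically: azido before bromo.
The complex ion is anionic, so titanium takes the -ate form titanate(IV).

lithium diazidotetrabromotitanate(IV)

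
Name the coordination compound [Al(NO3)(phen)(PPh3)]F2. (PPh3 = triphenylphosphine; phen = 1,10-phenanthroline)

The 2 fluoride counter-ions carry a total charge of -2, so each complex ion is 2+.
Ligand charges: 1×nitrato (-1 each), 1×triphenylphosphine (neutral), 1×1,10-phenanthroline (neutral); total -1. So Al + (-1) = 2+, giving Al = +3.
Ligands are named alphabetically: nitrato before phenanthroline before triphenylphosphine.

nitrato(1,10-phenanthroline)(triphenylphosphine)aluminium(III) fluoride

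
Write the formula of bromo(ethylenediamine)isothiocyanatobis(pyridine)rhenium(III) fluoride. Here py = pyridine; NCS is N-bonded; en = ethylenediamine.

[ReBr(en)(NCS)(py)2]F

Ligands: 2 pyridine (py, neutral), 1 bromo (Br, -1), 1 isothiocyanato (NCS, -1), 1 ethylenediamine (en, neutral). Ligand charge sum = -2.
With Re in oxidation state +3, the complex ion is [Re...]^1+.
Charge balance with fluoride (-1) requires 1 complex ion per 1 fluoride.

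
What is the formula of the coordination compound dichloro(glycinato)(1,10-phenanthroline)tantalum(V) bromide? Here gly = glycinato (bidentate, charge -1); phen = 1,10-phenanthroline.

Ligands: 2 chloro (Cl, -1), 1 glycinato (gly, -1), 1 1,10-phenanthroline (phen, neutral). Ligand charge sum = -3.
With Ta in oxidation state +5, the complex ion is [Ta...]^2+.
Charge balance with bromide (-1) requires 1 complex ion per 2 bromide.

[TaCl2(gly)(phen)]Br2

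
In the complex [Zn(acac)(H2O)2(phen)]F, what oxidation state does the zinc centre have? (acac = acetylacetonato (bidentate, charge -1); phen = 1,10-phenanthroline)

1 fluoride outside the brackets (-1 each) → the complex ion is 1+.
Ligand charges: 1×acac = -1; 1×phen neutral; 2×H2O neutral; sum -1.
Zn + (-1) = 1+ ⇒ Zn is +2.

+2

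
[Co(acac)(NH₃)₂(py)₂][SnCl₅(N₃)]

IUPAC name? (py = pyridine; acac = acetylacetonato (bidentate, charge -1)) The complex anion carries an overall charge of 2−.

The complex anion is given as 2−; its ligand charges sum to -6, so Sn = +4.
A 1:1 salt means the cation carries the equal and opposite charge, 2+.
Cation: ligand charges sum to -1; for the ion to be 2+, Co = +3.

(acetylacetonato)diamminebis(pyridine)cobalt(III) azidopentachlorostannate(IV)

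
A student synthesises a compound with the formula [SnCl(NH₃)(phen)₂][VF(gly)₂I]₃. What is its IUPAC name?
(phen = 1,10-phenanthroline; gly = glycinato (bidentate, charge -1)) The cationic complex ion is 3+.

Both ions are complex: the cation is named first with the plain metal name, the anion second with the -ate form; each ion's ligands are alphabetised independently.
The complex cation is given as 3+; its ligand charges sum to -1, so Sn = +4.
With 3 anions per cation, each anion must be 3/3 = 1−.
Anion: ligand charges sum to -4; for the ion to be 1−, V = +3.

amminechlorobis(1,10-phenanthroline)tin(IV) fluorobis(glycinato)iodovanadate(III)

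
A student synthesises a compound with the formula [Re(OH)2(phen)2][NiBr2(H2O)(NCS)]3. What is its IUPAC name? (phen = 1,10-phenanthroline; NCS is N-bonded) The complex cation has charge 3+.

Both ions are complex: the cation is named first with the plain metal name, the anion second with the -ate form; each ion's ligands are alphabetised independently.
The complex cation is given as 3+; its ligand charges sum to -2, so Re = +5.
With 3 anions per cation, each anion must be 3/3 = 1−.
Anion: ligand charges sum to -3; for the ion to be 1−, Ni = +2.

dihydroxobis(1,10-phenanthroline)rhenium(V) aquadibromoisothiocyanatonickelate(II)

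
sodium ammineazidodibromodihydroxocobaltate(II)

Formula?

Ligands: 2 bromo (Br, -1), 2 hydroxo (OH, -1), 1 ammine (NH3, neutral), 1 azido (N3, -1). Ligand charge sum = -5.
With Co in oxidation state +2, the complex ion is [Co...]^3−.
Charge balance with sodium (+1) requires 1 complex ion per 3 sodium.

Na3[CoBr2(N3)(NH3)(OH)2]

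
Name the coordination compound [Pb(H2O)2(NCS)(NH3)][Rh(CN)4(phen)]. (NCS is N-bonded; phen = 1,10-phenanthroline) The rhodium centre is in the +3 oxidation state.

Rh is given as +3; the anion's ligand charges sum to -4, so the complex anion is 1−.
A 1:1 salt means the cation carries the equal and opposite charge, 1+.
Cation: ligand charges sum to -1; for the ion to be 1+, Pb = +2.

amminediaquaisothiocyanatolead(II) tetracyano(1,10-phenanthroline)rhodate(III)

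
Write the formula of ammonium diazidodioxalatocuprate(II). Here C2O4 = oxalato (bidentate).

Ligands: 2 oxalato (C2O4, -2), 2 azido (N3, -1). Ligand charge sum = -6.
With Cu in oxidation state +2, the complex ion is [Cu...]^4−.
Charge balance with ammonium (+1) requires 1 complex ion per 4 ammonium.

(NH4)4[Cu(C2O4)2(N3)2]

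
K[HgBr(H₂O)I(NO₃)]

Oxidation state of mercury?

1 potassium outside the brackets (+1 each) → the complex ion is 1−.
Ligand charges: 1×I = -1; 1×Br = -1; 1×H2O neutral; 1×NO3 = -1; sum -3.
Hg + (-3) = 1− ⇒ Hg is +2.

+2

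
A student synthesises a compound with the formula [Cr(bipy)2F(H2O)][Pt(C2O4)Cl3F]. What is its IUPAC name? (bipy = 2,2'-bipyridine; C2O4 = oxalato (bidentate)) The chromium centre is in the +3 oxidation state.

Cr is given as +3; the cation's ligand charges sum to -1, so the complex cation is 2+.
A 1:1 salt means the anion carries the equal and opposite charge, 2−.
Anion: ligand charges sum to -6; for the ion to be 2−, Pt = +4.

aquabis(2,2'-bipyridine)fluorochromium(III) trichlorofluorooxalatoplatinate(IV)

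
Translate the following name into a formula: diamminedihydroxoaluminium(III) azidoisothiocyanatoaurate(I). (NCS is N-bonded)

Cation [Al…]: ligand charges -2, Al(III) ⇒ ion charge 1+.
Anion [Au…]: ligand charges -2, Au(I) ⇒ ion charge 1−.
One 1+ cation balances one 1− anion.

[Al(NH3)2(OH)2][Au(N3)(NCS)]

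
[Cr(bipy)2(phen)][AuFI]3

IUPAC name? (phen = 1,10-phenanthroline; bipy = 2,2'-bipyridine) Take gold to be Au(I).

bis(2,2'-bipyridine)(1,10-phenanthroline)chromium(III) fluoroiodoaurate(I)

Both ions are complex: the cation is named first with the plain metal name, the anion second with the -ate form; each ion's ligands are alphabetised independently.
Au is given as +1; the anion's ligand charges sum to -2, so the complex anion is 1−.
With 3 anions per cation, the cation must be 3×1 = 3+.
Cation: ligand charges sum to 0; for the ion to be 3+, Cr = +3.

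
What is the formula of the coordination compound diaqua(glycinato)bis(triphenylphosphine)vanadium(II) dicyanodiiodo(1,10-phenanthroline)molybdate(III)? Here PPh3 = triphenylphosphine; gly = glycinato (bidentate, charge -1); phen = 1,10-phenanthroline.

[V(gly)(H2O)2(PPh3)2][Mo(CN)2I2(phen)]

Cation [V…]: ligand charges -1, V(II) ⇒ ion charge 1+.
Anion [Mo…]: ligand charges -4, Mo(III) ⇒ ion charge 1−.
One 1+ cation balances one 1− anion.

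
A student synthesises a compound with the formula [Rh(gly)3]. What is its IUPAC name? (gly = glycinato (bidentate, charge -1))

There is no counter-ion, so the complex is neutral overall.
Ligand charges: 3×glycinato (-1 each); total -3. So Rh + (-3) = 0, giving Rh = +3.

tris(glycinato)rhodium(III)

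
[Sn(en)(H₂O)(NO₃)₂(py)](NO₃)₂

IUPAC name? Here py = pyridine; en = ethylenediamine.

The 2 nitrate counter-ions carry a total charge of -2, so each complex ion is 2+.
Ligand charges: 1×pyridine (neutral), 2×nitrato (-1 each), 1×ethylenediamine (neutral), 1×aqua (neutral); total -2. So Sn + (-2) = 2+, giving Sn = +4.
Ligands are named alphabetically: aqua before ethylenediamine before nitrato before pyridine.

aqua(ethylenediamine)dinitrato(pyridine)tin(IV) nitrate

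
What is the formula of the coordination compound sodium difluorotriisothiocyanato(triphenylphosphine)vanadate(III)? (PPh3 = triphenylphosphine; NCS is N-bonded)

Ligands: 2 fluoro (F, -1), 1 triphenylphosphine (PPh3, neutral), 3 isothiocyanato (NCS, -1). Ligand charge sum = -5.
With V in oxidation state +3, the complex ion is [V...]^2−.
Charge balance with sodium (+1) requires 1 complex ion per 2 sodium.

Na2[VF2(NCS)3(PPh3)]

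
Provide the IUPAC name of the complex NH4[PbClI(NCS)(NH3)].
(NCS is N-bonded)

ammonium amminechloroiodoisothiocyanatoplumbate(II)

The 1 ammonium counter-ion carries a total charge of +1, so each complex ion is 1−.
Ligand charges: 1×iodo (-1 each), 1×chloro (-1 each), 1×ammine (neutral), 1×isothiocyanato (-1 each); total -3. So Pb + (-3) = 1−, giving Pb = +2.
Ligands are named alphabetically: ammine before chloro before iodo before isothiocyanato.
The complex ion is anionic, so lead takes the -ate form plumbate(II).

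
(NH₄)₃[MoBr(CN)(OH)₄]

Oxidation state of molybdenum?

3 ammonium outside the brackets (+1 each) → the complex ion is 3−.
Ligand charges: 1×CN = -1; 4×OH = -4; 1×Br = -1; sum -6.
Mo + (-6) = 3− ⇒ Mo is +3.

+3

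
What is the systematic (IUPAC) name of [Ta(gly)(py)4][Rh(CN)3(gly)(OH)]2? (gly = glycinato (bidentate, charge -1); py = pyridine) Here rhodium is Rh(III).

Both ions are complex: the cation is named first with the plain metal name, the anion second with the -ate form; each ion's ligands are alphabetised independently.
Rh is given as +3; the anion's ligand charges sum to -5, so the complex anion is 2−.
With 2 anions per cation, the cation must be 2×2 = 4+.
Cation: ligand charges sum to -1; for the ion to be 4+, Ta = +5.

(glycinato)tetrakis(pyridine)tantalum(V) tricyano(glycinato)hydroxorhodate(III)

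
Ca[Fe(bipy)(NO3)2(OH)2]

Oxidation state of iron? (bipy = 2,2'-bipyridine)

1 calcium outside the brackets (+2 each) → the complex ion is 2−.
Ligand charges: 2×NO3 = -2; 2×OH = -2; 1×bipy neutral; sum -4.
Fe + (-4) = 2− ⇒ Fe is +2.

+2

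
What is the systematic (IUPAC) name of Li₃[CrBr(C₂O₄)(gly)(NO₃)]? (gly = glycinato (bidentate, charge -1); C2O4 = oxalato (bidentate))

lithium bromo(glycinato)nitratooxalatochromate(II)

The 3 lithium counter-ions carry a total charge of +3, so each complex ion is 3−.
Ligand charges: 1×glycinato (-1 each), 1×bromo (-1 each), 1×oxalato (-2 each), 1×nitrato (-1 each); total -5. So Cr + (-5) = 3−, giving Cr = +2.
Ligands are named alphabetically: bromo before glycinato before nitrato before oxalato.
The complex ion is anionic, so chromium takes the -ate form chromate(II).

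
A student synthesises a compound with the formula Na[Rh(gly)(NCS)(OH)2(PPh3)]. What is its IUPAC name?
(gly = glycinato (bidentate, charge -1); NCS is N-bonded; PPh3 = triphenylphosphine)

The 1 sodium counter-ion carries a total charge of +1, so each complex ion is 1−.
Ligand charges: 1×glycinato (-1 each), 1×isothiocyanato (-1 each), 1×triphenylphosphine (neutral), 2×hydroxo (-1 each); total -4. So Rh + (-4) = 1−, giving Rh = +3.
Ligands are named alphabetically: glycinato before hydroxo before isothiocyanato before triphenylphosphine.
The complex ion is anionic, so rhodium takes the -ate form rhodate(III).

sodium (glycinato)dihydroxoisothiocyanato(triphenylphosphine)rhodate(III)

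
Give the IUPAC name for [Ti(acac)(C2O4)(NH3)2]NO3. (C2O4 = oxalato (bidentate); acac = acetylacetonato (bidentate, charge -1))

(acetylacetonato)diammineoxalatotitanium(IV) nitrate

The 1 nitrate counter-ion carries a total charge of -1, so each complex ion is 1+.
Ligand charges: 2×ammine (neutral), 1×oxalato (-2 each), 1×acetylacetonato (-1 each); total -3. So Ti + (-3) = 1+, giving Ti = +4.
Ligands are named alphabetically: acetylacetonato before ammine before oxalato.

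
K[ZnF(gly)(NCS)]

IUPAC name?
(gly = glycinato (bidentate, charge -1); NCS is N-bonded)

The 1 potassium counter-ion carries a total charge of +1, so each complex ion is 1−.
Ligand charges: 1×glycinato (-1 each), 1×isothiocyanato (-1 each), 1×fluoro (-1 each); total -3. So Zn + (-3) = 1−, giving Zn = +2.
Ligands are named alphabetically: fluoro before glycinato before isothiocyanato.
The complex ion is anionic, so zinc takes the -ate form zincate(II).

potassium fluoro(glycinato)isothiocyanatozincate(II)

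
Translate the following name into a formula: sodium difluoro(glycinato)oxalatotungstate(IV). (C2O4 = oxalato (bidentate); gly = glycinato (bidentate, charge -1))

Na[W(C2O4)F2(gly)]

Ligands: 2 fluoro (F, -1), 1 oxalato (C2O4, -2), 1 glycinato (gly, -1). Ligand charge sum = -5.
Charge balance with sodium (+1) requires 1 complex ion per 1 sodium.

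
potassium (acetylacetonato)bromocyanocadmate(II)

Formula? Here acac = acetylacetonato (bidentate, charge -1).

Ligands: 1 acetylacetonato (acac, -1), 1 cyano (CN, -1), 1 bromo (Br, -1). Ligand charge sum = -3.
With Cd in oxidation state +2, the complex ion is [Cd...]^1−.
Charge balance with potassium (+1) requires 1 complex ion per 1 potassium.

K[Cd(acac)Br(CN)]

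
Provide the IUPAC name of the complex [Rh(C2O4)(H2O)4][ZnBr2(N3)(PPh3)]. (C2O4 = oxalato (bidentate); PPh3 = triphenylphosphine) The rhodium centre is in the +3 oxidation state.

tetraaquaoxalatorhodium(III) azidodibromo(triphenylphosphine)zincate(II)

Both ions are complex: the cation is named first with the plain metal name, the anion second with the -ate form; each ion's ligands are alphabetised independently.
Rh is given as +3; the cation's ligand charges sum to -2, so the complex cation is 1+.
A 1:1 salt means the anion carries the equal and opposite charge, 1−.
Anion: ligand charges sum to -3; for the ion to be 1−, Zn = +2.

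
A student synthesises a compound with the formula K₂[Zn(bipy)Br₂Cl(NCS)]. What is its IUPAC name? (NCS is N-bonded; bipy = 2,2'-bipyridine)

The 2 potassium counter-ions carry a total charge of +2, so each complex ion is 2−.
Ligand charges: 2×bromo (-1 each), 1×chloro (-1 each), 1×isothiocyanato (-1 each), 1×2,2'-bipyridine (neutral); total -4. So Zn + (-4) = 2−, giving Zn = +2.
Ligands are named alphabetically: bipyridine before bromo before chloro before isothiocyanato.
The complex ion is anionic, so zinc takes the -ate form zincate(II).

potassium (2,2'-bipyridine)dibromochloroisothiocyanatozincate(II)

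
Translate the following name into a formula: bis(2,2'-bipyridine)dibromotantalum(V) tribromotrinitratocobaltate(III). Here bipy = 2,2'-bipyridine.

Cation [Ta…]: ligand charges -2, Ta(V) ⇒ ion charge 3+.
Anion [Co…]: ligand charges -6, Co(III) ⇒ ion charge 3−.
One 3+ cation balances one 3− anion.

[Ta(bipy)2Br2][CoBr3(NO3)3]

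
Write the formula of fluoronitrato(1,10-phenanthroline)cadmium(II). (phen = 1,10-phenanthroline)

Ligands: 1 fluoro (F, -1), 1 1,10-phenanthroline (phen, neutral), 1 nitrato (NO3, -1). Ligand charge sum = -2.
With Cd in oxidation state +2, the complex ion is [Cd...].

[CdF(NO3)(phen)]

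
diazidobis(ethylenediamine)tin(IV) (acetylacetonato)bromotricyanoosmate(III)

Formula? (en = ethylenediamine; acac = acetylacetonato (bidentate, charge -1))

Cation [Sn…]: ligand charges -2, Sn(IV) ⇒ ion charge 2+.
Anion [Os…]: ligand charges -5, Os(III) ⇒ ion charge 2−.
One 2+ cation balances one 2− anion.

[Sn(en)2(N3)2][Os(acac)Br(CN)3]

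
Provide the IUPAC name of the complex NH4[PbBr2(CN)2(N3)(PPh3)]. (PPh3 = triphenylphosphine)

ammonium azidodibromodicyano(triphenylphosphine)plumbate(IV)

The 1 ammonium counter-ion carries a total charge of +1, so each complex ion is 1−.
Ligand charges: 1×azido (-1 each), 2×bromo (-1 each), 1×triphenylphosphine (neutral), 2×cyano (-1 each); total -5. So Pb + (-5) = 1−, giving Pb = +4.
The complex ion is anionic, so lead takes the -ate form plumbate(IV).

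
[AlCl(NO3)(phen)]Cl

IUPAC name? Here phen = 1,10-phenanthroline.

The 1 chloride counter-ion carries a total charge of -1, so each complex ion is 1+.
Ligand charges: 1×nitrato (-1 each), 1×chloro (-1 each), 1×1,10-phenanthroline (neutral); total -2. So Al + (-2) = 1+, giving Al = +3.
Ligands are named alphabetically: chloro before nitrato before phenanthroline.

chloronitrato(1,10-phenanthroline)aluminium(III) chloride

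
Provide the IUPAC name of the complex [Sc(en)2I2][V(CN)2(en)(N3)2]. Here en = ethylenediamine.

Scandium is always +3 in its complexes; the cation's ligand charges sum to -2, so the complex cation is 1+.
A 1:1 salt means the anion carries the equal and opposite charge, 1−.
Anion: ligand charges sum to -4; for the ion to be 1−, V = +3.

bis(ethylenediamine)diiodoscandium(III) diazidodicyano(ethylenediamine)vanadate(III)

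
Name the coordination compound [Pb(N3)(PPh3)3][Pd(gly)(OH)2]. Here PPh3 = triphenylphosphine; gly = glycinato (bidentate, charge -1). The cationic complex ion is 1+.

Both ions are complex: the cation is named first with the plain metal name, the anion second with the -ate form; each ion's ligands are alphabetised independently.
The complex cation is given as 1+; its ligand charges sum to -1, so Pb = +2.
A 1:1 salt means the anion carries the equal and opposite charge, 1−.
Anion: ligand charges sum to -3; for the ion to be 1−, Pd = +2.

azidotris(triphenylphosphine)lead(II) (glycinato)dihydroxopalladate(II)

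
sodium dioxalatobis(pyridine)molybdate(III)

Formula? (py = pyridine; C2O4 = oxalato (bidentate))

Na[Mo(C2O4)2(py)2]

Ligands: 2 pyridine (py, neutral), 2 oxalato (C2O4, -2). Ligand charge sum = -4.
With Mo in oxidation state +3, the complex ion is [Mo...]^1−.
Charge balance with sodium (+1) requires 1 complex ion per 1 sodium.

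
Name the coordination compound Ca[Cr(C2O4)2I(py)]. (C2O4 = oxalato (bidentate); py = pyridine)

The 1 calcium counter-ion carries a total charge of +2, so each complex ion is 2−.
Ligand charges: 2×oxalato (-2 each), 1×iodo (-1 each), 1×pyridine (neutral); total -5. So Cr + (-5) = 2−, giving Cr = +3.
The complex ion is anionic, so chromium takes the -ate form chromate(III).

calcium iododioxalato(pyridine)chromate(III)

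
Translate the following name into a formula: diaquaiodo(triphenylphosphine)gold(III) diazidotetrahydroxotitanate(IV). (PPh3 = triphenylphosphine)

Cation [Au…]: ligand charges -1, Au(III) ⇒ ion charge 2+.
Anion [Ti…]: ligand charges -6, Ti(IV) ⇒ ion charge 2−.
One 2+ cation balances one 2− anion.

[Au(H2O)2I(PPh3)][Ti(N3)2(OH)4]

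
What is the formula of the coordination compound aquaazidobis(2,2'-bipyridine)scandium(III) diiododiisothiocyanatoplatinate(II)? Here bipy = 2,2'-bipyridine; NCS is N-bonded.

Cation [Sc…]: ligand charges -1, Sc(III) ⇒ ion charge 2+.
Anion [Pt…]: ligand charges -4, Pt(II) ⇒ ion charge 2−.

[Sc(bipy)2(H2O)(N3)][PtI2(NCS)2]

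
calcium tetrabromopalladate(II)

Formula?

Ligands: 4 bromo (Br, -1). Ligand charge sum = -4.
With Pd in oxidation state +2, the complex ion is [Pd...]^2−.
Charge balance with calcium (+2) requires 1 complex ion per 1 calcium.

Ca[PdBr4]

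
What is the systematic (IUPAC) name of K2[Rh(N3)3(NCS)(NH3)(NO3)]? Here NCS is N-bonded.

The 2 potassium counter-ions carry a total charge of +2, so each complex ion is 2−.
Ligand charges: 1×nitrato (-1 each), 1×isothiocyanato (-1 each), 3×azido (-1 each), 1×ammine (neutral); total -5. So Rh + (-5) = 2−, giving Rh = +3.
Ligands are named alphabetically: ammine before azido before isothiocyanato before nitrato.
The complex ion is anionic, so rhodium takes the -ate form rhodate(III).

potassium amminetriazidoisothiocyanatonitratorhodate(III)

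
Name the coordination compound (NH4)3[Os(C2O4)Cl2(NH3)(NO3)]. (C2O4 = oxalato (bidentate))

The 3 ammonium counter-ions carry a total charge of +3, so each complex ion is 3−.
Ligand charges: 1×nitrato (-1 each), 1×oxalato (-2 each), 2×chloro (-1 each), 1×ammine (neutral); total -5. So Os + (-5) = 3−, giving Os = +2.
Ligands are named alphabetically: ammine before chloro before nitrato before oxalato.
The complex ion is anionic, so osmium takes the -ate form osmate(II).

ammonium amminedichloronitratooxalatoosmate(II)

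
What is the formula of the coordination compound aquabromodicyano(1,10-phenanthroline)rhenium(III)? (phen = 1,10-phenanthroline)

[ReBr(CN)2(H2O)(phen)]

Ligands: 1 bromo (Br, -1), 1 1,10-phenanthroline (phen, neutral), 2 cyano (CN, -1), 1 aqua (H2O, neutral). Ligand charge sum = -3.
With Re in oxidation state +3, the complex ion is [Re...].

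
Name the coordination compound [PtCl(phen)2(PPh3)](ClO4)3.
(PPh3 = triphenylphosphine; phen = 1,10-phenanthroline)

The 3 perchlorate counter-ions carry a total charge of -3, so each complex ion is 3+.
Ligand charges: 1×triphenylphosphine (neutral), 1×chloro (-1 each), 2×1,10-phenanthroline (neutral); total -1. So Pt + (-1) = 3+, giving Pt = +4.
Ligands are named alphabetically: chloro before phenanthroline before triphenylphosphine.

chlorobis(1,10-phenanthroline)(triphenylphosphine)platinum(IV) perchlorate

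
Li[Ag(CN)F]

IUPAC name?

lithium cyanofluoroargentate(I)

The 1 lithium counter-ion carries a total charge of +1, so each complex ion is 1−.
Ligand charges: 1×cyano (-1 each), 1×fluoro (-1 each); total -2. So Ag + (-2) = 1−, giving Ag = +1.
The complex ion is anionic, so silver takes the -ate form argentate(I).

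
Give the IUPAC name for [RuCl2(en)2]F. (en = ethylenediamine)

dichlorobis(ethylenediamine)ruthenium(III) fluoride

The 1 fluoride counter-ion carries a total charge of -1, so each complex ion is 1+.
Ligand charges: 2×chloro (-1 each), 2×ethylenediamine (neutral); total -2. So Ru + (-2) = 1+, giving Ru = +3.
Ligands are named alphabetically: chloro before ethylenediamine.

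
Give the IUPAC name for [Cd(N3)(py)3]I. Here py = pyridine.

azidotris(pyridine)cadmium(II) iodide

The 1 iodide counter-ion carries a total charge of -1, so each complex ion is 1+.
Ligand charges: 3×pyridine (neutral), 1×azido (-1 each); total -1. So Cd + (-1) = 1+, giving Cd = +2.
Ligands are named alphabetically: azido before pyridine.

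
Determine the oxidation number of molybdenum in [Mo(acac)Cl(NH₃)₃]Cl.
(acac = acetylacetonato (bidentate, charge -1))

+3

1 chloride outside the brackets (-1 each) → the complex ion is 1+.
Ligand charges: 1×acac = -1; 3×NH3 neutral; 1×Cl = -1; sum -2.
Mo + (-2) = 1+ ⇒ Mo is +3.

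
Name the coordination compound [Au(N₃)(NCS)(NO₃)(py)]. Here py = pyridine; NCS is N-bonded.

azidoisothiocyanatonitrato(pyridine)gold(III)

There is no counter-ion, so the complex is neutral overall.
Ligand charges: 1×nitrato (-1 each), 1×pyridine (neutral), 1×isothiocyanato (-1 each), 1×azido (-1 each); total -3. So Au + (-3) = 0, giving Au = +3.
Ligands are named alphabetically: azido before isothiocyanato before nitrato before pyridine.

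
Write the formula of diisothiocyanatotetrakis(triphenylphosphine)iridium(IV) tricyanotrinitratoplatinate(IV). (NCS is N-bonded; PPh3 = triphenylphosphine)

Cation [Ir…]: ligand charges -2, Ir(IV) ⇒ ion charge 2+.
Anion [Pt…]: ligand charges -6, Pt(IV) ⇒ ion charge 2−.
One 2+ cation balances one 2− anion.

[Ir(NCS)2(PPh3)4][Pt(CN)3(NO3)3]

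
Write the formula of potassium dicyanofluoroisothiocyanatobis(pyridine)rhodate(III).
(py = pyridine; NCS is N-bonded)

K[Rh(CN)2F(NCS)(py)2]

Ligands: 2 pyridine (py, neutral), 1 isothiocyanato (NCS, -1), 2 cyano (CN, -1), 1 fluoro (F, -1). Ligand charge sum = -4.
Charge balance with potassium (+1) requires 1 complex ion per 1 potassium.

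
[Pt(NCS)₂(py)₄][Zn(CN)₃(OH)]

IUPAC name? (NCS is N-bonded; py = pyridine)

Both ions are complex: the cation is named first with the plain metal name, the anion second with the -ate form; each ion's ligands are alphabetised independently.
Zinc is always +2 in its complexes; the anion's ligand charges sum to -4, so the complex anion is 2−.
A 1:1 salt means the cation carries the equal and opposite charge, 2+.
Cation: ligand charges sum to -2; for the ion to be 2+, Pt = +4.

diisothiocyanatotetrakis(pyridine)platinum(IV) tricyanohydroxozincate(II)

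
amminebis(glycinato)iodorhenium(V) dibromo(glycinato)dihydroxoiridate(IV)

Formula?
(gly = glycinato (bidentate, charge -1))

[Re(gly)2I(NH3)][IrBr2(gly)(OH)2]2

Cation [Re…]: ligand charges -3, Re(V) ⇒ ion charge 2+.
Anion [Ir…]: ligand charges -5, Ir(IV) ⇒ ion charge 1−.
One 2+ cation requires 2 of the 1− anion.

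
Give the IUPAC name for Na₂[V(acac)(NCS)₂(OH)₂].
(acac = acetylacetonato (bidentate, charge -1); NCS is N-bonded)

The 2 sodium counter-ions carry a total charge of +2, so each complex ion is 2−.
Ligand charges: 1×acetylacetonato (-1 each), 2×hydroxo (-1 each), 2×isothiocyanato (-1 each); total -5. So V + (-5) = 2−, giving V = +3.
The complex ion is anionic, so vanadium takes the -ate form vanadate(III).

sodium (acetylacetonato)dihydroxodiisothiocyanatovanadate(III)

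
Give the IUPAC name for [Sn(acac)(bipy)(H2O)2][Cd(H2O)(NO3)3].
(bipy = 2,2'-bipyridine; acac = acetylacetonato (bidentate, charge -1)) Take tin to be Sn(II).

Both ions are complex: the cation is named first with the plain metal name, the anion second with the -ate form; each ion's ligands are alphabetised independently.
Sn is given as +2; the cation's ligand charges sum to -1, so the complex cation is 1+.
A 1:1 salt means the anion carries the equal and opposite charge, 1−.
Anion: ligand charges sum to -3; for the ion to be 1−, Cd = +2.

(acetylacetonato)diaqua(2,2'-bipyridine)tin(II) aquatrinitratocadmate(II)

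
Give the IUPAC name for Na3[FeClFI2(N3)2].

sodium diazidochlorofluorodiiodoferrate(III)

The 3 sodium counter-ions carry a total charge of +3, so each complex ion is 3−.
Ligand charges: 2×iodo (-1 each), 1×chloro (-1 each), 2×azido (-1 each), 1×fluoro (-1 each); total -6. So Fe + (-6) = 3−, giving Fe = +3.
Ligands are named alphabetically: azido before chloro before fluoro before iodo.
The complex ion is anionic, so iron takes the -ate form ferrate(III).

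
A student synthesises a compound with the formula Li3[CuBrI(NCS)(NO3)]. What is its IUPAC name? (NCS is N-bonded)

The 3 lithium counter-ions carry a total charge of +3, so each complex ion is 3−.
Ligand charges: 1×isothiocyanato (-1 each), 1×bromo (-1 each), 1×iodo (-1 each), 1×nitrato (-1 each); total -4. So Cu + (-4) = 3−, giving Cu = +1.
Ligands are named alphabetically: bromo before iodo before isothiocyanato before nitrato.
The complex ion is anionic, so copper takes the -ate form cuprate(I).

lithium bromoiodoisothiocyanatonitratocuprate(I)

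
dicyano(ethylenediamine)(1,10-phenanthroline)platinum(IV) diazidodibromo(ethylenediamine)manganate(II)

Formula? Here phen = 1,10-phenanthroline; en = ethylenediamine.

Cation [Pt…]: ligand charges -2, Pt(IV) ⇒ ion charge 2+.
Anion [Mn…]: ligand charges -4, Mn(II) ⇒ ion charge 2−.
One 2+ cation balances one 2− anion.

[Pt(CN)2(en)(phen)][MnBr2(en)(N3)2]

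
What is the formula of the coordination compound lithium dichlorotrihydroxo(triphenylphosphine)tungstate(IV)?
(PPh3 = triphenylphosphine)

Li[WCl2(OH)3(PPh3)]

Ligands: 2 chloro (Cl, -1), 3 hydroxo (OH, -1), 1 triphenylphosphine (PPh3, neutral). Ligand charge sum = -5.
Charge balance with lithium (+1) requires 1 complex ion per 1 lithium.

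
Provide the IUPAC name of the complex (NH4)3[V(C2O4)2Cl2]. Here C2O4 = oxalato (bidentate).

ammonium dichlorodioxalatovanadate(III)

The 3 ammonium counter-ions carry a total charge of +3, so each complex ion is 3−.
Ligand charges: 2×chloro (-1 each), 2×oxalato (-2 each); total -6. So V + (-6) = 3−, giving V = +3.
Ligands are named alphabetically: chloro before oxalato.
The complex ion is anionic, so vanadium takes the -ate form vanadate(III).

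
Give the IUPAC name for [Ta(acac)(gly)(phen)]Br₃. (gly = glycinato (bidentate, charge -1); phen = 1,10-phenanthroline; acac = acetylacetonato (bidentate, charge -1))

The 3 bromide counter-ions carry a total charge of -3, so each complex ion is 3+.
Ligand charges: 1×glycinato (-1 each), 1×1,10-phenanthroline (neutral), 1×acetylacetonato (-1 each); total -2. So Ta + (-2) = 3+, giving Ta = +5.
Ligands are named alphabetically: acetylacetonato before glycinato before phenanthroline.

(acetylacetonato)(glycinato)(1,10-phenanthroline)tantalum(V) bromide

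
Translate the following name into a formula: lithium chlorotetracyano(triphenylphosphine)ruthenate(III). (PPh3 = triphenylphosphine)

Ligands: 1 chloro (Cl, -1), 4 cyano (CN, -1), 1 triphenylphosphine (PPh3, neutral). Ligand charge sum = -5.
With Ru in oxidation state +3, the complex ion is [Ru...]^2−.
Charge balance with lithium (+1) requires 1 complex ion per 2 lithium.

Li2[RuCl(CN)4(PPh3)]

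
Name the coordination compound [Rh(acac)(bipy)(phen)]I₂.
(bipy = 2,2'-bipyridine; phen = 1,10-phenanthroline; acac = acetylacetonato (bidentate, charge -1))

(acetylacetonato)(2,2'-bipyridine)(1,10-phenanthroline)rhodium(III) iodide

The 2 iodide counter-ions carry a total charge of -2, so each complex ion is 2+.
Ligand charges: 1×2,2'-bipyridine (neutral), 1×1,10-phenanthroline (neutral), 1×acetylacetonato (-1 each); total -1. So Rh + (-1) = 2+, giving Rh = +3.
Ligands are named alphabetically: acetylacetonato before bipyridine before phenanthroline.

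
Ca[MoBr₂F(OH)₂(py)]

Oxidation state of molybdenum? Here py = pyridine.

+3

1 calcium outside the brackets (+2 each) → the complex ion is 2−.
Ligand charges: 2×OH = -2; 1×py neutral; 2×Br = -2; 1×F = -1; sum -5.
Mo + (-5) = 2− ⇒ Mo is +3.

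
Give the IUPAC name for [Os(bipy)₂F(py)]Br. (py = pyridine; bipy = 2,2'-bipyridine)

bis(2,2'-bipyridine)fluoro(pyridine)osmium(II) bromide

The 1 bromide counter-ion carries a total charge of -1, so each complex ion is 1+.
Ligand charges: 1×pyridine (neutral), 1×fluoro (-1 each), 2×2,2'-bipyridine (neutral); total -1. So Os + (-1) = 1+, giving Os = +2.
Ligands are named alphabetically: bipyridine before fluoro before pyridine.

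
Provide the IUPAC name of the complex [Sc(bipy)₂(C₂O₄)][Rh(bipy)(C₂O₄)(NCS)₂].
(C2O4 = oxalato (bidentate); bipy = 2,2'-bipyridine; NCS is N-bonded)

Both ions are complex: the cation is named first with the plain metal name, the anion second with the -ate form; each ion's ligands are alphabetised independently.
Scandium is always +3 in its complexes; the cation's ligand charges sum to -2, so the complex cation is 1+.
A 1:1 salt means the anion carries the equal and opposite charge, 1−.
Anion: ligand charges sum to -4; for the ion to be 1−, Rh = +3.

bis(2,2'-bipyridine)oxalatoscandium(III) (2,2'-bipyridine)diisothiocyanatooxalatorhodate(III)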